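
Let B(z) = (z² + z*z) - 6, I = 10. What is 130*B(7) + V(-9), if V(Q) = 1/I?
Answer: 119601/10 ≈ 11960.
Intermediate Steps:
V(Q) = ⅒ (V(Q) = 1/10 = ⅒)
B(z) = -6 + 2*z² (B(z) = (z² + z²) - 6 = 2*z² - 6 = -6 + 2*z²)
130*B(7) + V(-9) = 130*(-6 + 2*7²) + ⅒ = 130*(-6 + 2*49) + ⅒ = 130*(-6 + 98) + ⅒ = 130*92 + ⅒ = 11960 + ⅒ = 119601/10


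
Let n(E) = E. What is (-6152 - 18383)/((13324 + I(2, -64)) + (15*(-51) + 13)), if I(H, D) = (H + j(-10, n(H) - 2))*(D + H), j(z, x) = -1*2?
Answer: -3505/1796 ≈ -1.9516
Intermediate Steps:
j(z, x) = -2
I(H, D) = (-2 + H)*(D + H) (I(H, D) = (H - 2)*(D + H) = (-2 + H)*(D + H))
(-6152 - 18383)/((13324 + I(2, -64)) + (15*(-51) + 13)) = (-6152 - 18383)/((13324 + (2² - 2*(-64) - 2*2 - 64*2)) + (15*(-51) + 13)) = -24535/((13324 + (4 + 128 - 4 - 128)) + (-765 + 13)) = -24535/((13324 + 0) - 752) = -24535/(13324 - 752) = -24535/12572 = -24535*1/12572 = -3505/1796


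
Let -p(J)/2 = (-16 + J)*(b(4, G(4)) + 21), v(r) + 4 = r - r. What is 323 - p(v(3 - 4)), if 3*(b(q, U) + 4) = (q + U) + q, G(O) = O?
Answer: -517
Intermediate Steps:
b(q, U) = -4 + U/3 + 2*q/3 (b(q, U) = -4 + ((q + U) + q)/3 = -4 + ((U + q) + q)/3 = -4 + (U + 2*q)/3 = -4 + (U/3 + 2*q/3) = -4 + U/3 + 2*q/3)
v(r) = -4 (v(r) = -4 + (r - r) = -4 + 0 = -4)
p(J) = 672 - 42*J (p(J) = -2*(-16 + J)*((-4 + (1/3)*4 + (2/3)*4) + 21) = -2*(-16 + J)*((-4 + 4/3 + 8/3) + 21) = -2*(-16 + J)*(0 + 21) = -2*(-16 + J)*21 = -2*(-336 + 21*J) = 672 - 42*J)
323 - p(v(3 - 4)) = 323 - (672 - 42*(-4)) = 323 - (672 + 168) = 323 - 1*840 = 323 - 840 = -517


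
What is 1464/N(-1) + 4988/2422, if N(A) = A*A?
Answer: 1775398/1211 ≈ 1466.1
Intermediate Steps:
N(A) = A²
1464/N(-1) + 4988/2422 = 1464/((-1)²) + 4988/2422 = 1464/1 + 4988*(1/2422) = 1464*1 + 2494/1211 = 1464 + 2494/1211 = 1775398/1211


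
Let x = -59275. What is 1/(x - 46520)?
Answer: -1/105795 ≈ -9.4522e-6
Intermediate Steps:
1/(x - 46520) = 1/(-59275 - 46520) = 1/(-105795) = -1/105795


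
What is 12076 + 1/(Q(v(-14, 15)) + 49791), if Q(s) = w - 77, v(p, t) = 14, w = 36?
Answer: 600781001/49750 ≈ 12076.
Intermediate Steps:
Q(s) = -41 (Q(s) = 36 - 77 = -41)
12076 + 1/(Q(v(-14, 15)) + 49791) = 12076 + 1/(-41 + 49791) = 12076 + 1/49750 = 600781001/49750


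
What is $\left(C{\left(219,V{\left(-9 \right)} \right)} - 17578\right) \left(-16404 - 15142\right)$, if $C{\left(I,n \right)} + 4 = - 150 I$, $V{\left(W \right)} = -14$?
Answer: $1590927872$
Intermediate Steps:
$C{\left(I,n \right)} = -4 - 150 I$
$\left(C{\left(219,V{\left(-9 \right)} \right)} - 17578\right) \left(-16404 - 15142\right) = \left(\left(-4 - 32850\right) - 17578\right) \left(-16404 - 15142\right) = \left(\left(-4 - 32850\right) - 17578\right) \left(-31546\right) = \left(-32854 - 17578\right) \left(-31546\right) = \left(-50432\right) \left(-31546\right) = 1590927872$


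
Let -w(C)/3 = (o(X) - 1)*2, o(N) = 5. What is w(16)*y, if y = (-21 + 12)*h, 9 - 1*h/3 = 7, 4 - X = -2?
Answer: 1296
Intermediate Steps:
X = 6 (X = 4 - 1*(-2) = 4 + 2 = 6)
h = 6 (h = 27 - 3*7 = 27 - 21 = 6)
w(C) = -24 (w(C) = -3*(5 - 1)*2 = -12*2 = -3*8 = -24)
y = -54 (y = (-21 + 12)*6 = -9*6 = -54)
w(16)*y = -24*(-54) = 1296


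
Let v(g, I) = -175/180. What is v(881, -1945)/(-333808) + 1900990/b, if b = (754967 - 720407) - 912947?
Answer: -22844333373575/10555653877056 ≈ -2.1642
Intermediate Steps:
v(g, I) = -35/36 (v(g, I) = -175*1/180 = -35/36)
b = -878387 (b = 34560 - 912947 = -878387)
v(881, -1945)/(-333808) + 1900990/b = -35/36/(-333808) + 1900990/(-878387) = -35/36*(-1/333808) + 1900990*(-1/878387) = 35/12017088 - 1900990/878387 = -22844333373575/10555653877056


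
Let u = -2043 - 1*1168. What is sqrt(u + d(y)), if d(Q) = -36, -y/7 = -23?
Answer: I*sqrt(3247) ≈ 56.982*I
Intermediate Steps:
y = 161 (y = -7*(-23) = 161)
u = -3211 (u = -2043 - 1168 = -3211)
sqrt(u + d(y)) = sqrt(-3211 - 36) = sqrt(-3247) = I*sqrt(3247)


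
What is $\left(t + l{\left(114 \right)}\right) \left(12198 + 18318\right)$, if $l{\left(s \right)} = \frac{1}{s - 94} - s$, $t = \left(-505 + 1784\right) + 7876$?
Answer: $\frac{1379483409}{5} \approx 2.759 \cdot 10^{8}$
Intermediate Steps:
$t = 9155$ ($t = 1279 + 7876 = 9155$)
$l{\left(s \right)} = \frac{1}{-94 + s} - s$
$\left(t + l{\left(114 \right)}\right) \left(12198 + 18318\right) = \left(9155 + \frac{1 - 114^{2} + 94 \cdot 114}{-94 + 114}\right) \left(12198 + 18318\right) = \left(9155 + \frac{1 - 12996 + 10716}{20}\right) 30516 = \left(9155 + \frac{1}{20} \left(-2279\right)\right) 30516 = \left(9155 - \frac{2279}{20}\right) 30516 = \frac{180821}{20} \cdot 30516 = \frac{1379483409}{5}$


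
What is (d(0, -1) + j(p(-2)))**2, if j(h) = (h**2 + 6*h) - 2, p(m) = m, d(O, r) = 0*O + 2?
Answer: 64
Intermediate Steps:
d(O, r) = 2 (d(O, r) = 0 + 2 = 2)
j(h) = -2 + h**2 + 6*h
(d(0, -1) + j(p(-2)))**2 = (2 + (-2 + (-2)**2 + 6*(-2)))**2 = (2 + (-2 + 4 - 12))**2 = (2 - 10)**2 = (-8)**2 = 64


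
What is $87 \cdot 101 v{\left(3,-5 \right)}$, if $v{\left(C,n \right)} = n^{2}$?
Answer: $219675$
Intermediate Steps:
$87 \cdot 101 v{\left(3,-5 \right)} = 87 \cdot 101 \left(-5\right)^{2} = 8787 \cdot 25 = 219675$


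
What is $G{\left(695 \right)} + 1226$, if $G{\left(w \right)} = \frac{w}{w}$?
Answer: $1227$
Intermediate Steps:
$G{\left(w \right)} = 1$
$G{\left(695 \right)} + 1226 = 1 + 1226 = 1227$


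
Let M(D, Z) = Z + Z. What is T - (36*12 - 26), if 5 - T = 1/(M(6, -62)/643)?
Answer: -49081/124 ≈ -395.81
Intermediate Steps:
M(D, Z) = 2*Z
T = 1263/124 (T = 5 - 1/((2*(-62))/643) = 5 - 1/((-124*1/643)) = 5 - 1/(-124/643) = 5 - 1*(-643/124) = 5 + 643/124 = 1263/124 ≈ 10.185)
T - (36*12 - 26) = 1263/124 - (36*12 - 26) = 1263/124 - (432 - 26) = 1263/124 - 1*406 = 1263/124 - 406 = -49081/124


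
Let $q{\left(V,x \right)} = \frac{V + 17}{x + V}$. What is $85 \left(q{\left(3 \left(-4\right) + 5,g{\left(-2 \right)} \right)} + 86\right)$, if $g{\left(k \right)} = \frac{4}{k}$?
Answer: $\frac{64940}{9} \approx 7215.6$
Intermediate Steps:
$q{\left(V,x \right)} = \frac{17 + V}{V + x}$
$85 \left(q{\left(3 \left(-4\right) + 5,g{\left(-2 \right)} \right)} + 86\right) = 85 \left(\frac{17 + \left(3 \left(-4\right) + 5\right)}{\left(3 \left(-4\right) + 5\right) + \frac{4}{-2}} + 86\right) = 85 \left(\frac{17 + \left(-12 + 5\right)}{\left(-12 + 5\right) + 4 \left(- \frac{1}{2}\right)} + 86\right) = 85 \left(\frac{17 - 7}{-7 - 2} + 86\right) = 85 \left(\frac{1}{-9} \cdot 10 + 86\right) = 85 \left(\left(- \frac{1}{9}\right) 10 + 86\right) = 85 \left(- \frac{10}{9} + 86\right) = 85 \cdot \frac{764}{9} = \frac{64940}{9}$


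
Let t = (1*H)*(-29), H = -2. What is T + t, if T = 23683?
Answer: 23741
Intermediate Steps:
t = 58 (t = (1*(-2))*(-29) = -2*(-29) = 58)
T + t = 23683 + 58 = 23741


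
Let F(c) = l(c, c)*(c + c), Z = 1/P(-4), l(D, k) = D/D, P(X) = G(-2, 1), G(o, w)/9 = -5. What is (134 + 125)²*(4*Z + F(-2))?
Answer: -12342904/45 ≈ -2.7429e+5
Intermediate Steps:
G(o, w) = -45 (G(o, w) = 9*(-5) = -45)
P(X) = -45
l(D, k) = 1
Z = -1/45 (Z = 1/(-45) = -1/45 ≈ -0.022222)
F(c) = 2*c (F(c) = 1*(c + c) = 1*(2*c) = 2*c)
(134 + 125)²*(4*Z + F(-2)) = (134 + 125)²*(4*(-1/45) + 2*(-2)) = 259²*(-4/45 - 4) = 67081*(-184/45) = -12342904/45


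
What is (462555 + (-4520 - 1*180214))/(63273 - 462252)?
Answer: -30869/44331 ≈ -0.69633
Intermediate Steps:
(462555 + (-4520 - 1*180214))/(63273 - 462252) = (462555 + (-4520 - 180214))/(-398979) = (462555 - 184734)*(-1/398979) = 277821*(-1/398979) = -30869/44331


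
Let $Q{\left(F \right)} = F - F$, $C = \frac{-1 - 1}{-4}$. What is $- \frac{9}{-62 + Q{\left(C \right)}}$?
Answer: $\frac{9}{62} \approx 0.14516$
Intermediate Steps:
$C = \frac{1}{2}$ ($C = \left(-2\right) \left(- \frac{1}{4}\right) = \frac{1}{2} \approx 0.5$)
$Q{\left(F \right)} = 0$
$- \frac{9}{-62 + Q{\left(C \right)}} = - \frac{9}{-62 + 0} = - \frac{9}{-62} = \left(-9\right) \left(- \frac{1}{62}\right) = \frac{9}{62}$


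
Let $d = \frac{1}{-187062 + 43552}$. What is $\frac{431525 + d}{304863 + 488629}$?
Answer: $\frac{61928152749}{113874036920} \approx 0.54383$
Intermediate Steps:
$d = - \frac{1}{143510}$ ($d = \frac{1}{-143510} = - \frac{1}{143510} \approx -6.9682 \cdot 10^{-6}$)
$\frac{431525 + d}{304863 + 488629} = \frac{431525 - \frac{1}{143510}}{304863 + 488629} = \frac{61928152749}{143510 \cdot 793492} = \frac{61928152749}{143510} \cdot \frac{1}{793492} = \frac{61928152749}{113874036920}$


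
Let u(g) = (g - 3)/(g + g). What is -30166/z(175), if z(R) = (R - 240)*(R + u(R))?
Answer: 1055810/399243 ≈ 2.6445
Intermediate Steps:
u(g) = (-3 + g)/(2*g) (u(g) = (-3 + g)/((2*g)) = (-3 + g)*(1/(2*g)) = (-3 + g)/(2*g))
z(R) = (-240 + R)*(R + (-3 + R)/(2*R)) (z(R) = (R - 240)*(R + (-3 + R)/(2*R)) = (-240 + R)*(R + (-3 + R)/(2*R)))
-30166/z(175) = -30166/(-243/2 + 175**2 + 360/175 - 479/2*175) = -30166/(-243/2 + 30625 + 360*(1/175) - 83825/2) = -30166/(-243/2 + 30625 + 72/35 - 83825/2) = -30166/(-399243/35) = -30166*(-35/399243) = 1055810/399243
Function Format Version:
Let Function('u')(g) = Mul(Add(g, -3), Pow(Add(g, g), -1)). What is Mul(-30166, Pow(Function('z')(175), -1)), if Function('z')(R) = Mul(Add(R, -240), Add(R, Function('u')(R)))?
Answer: Rational(1055810, 399243) ≈ 2.6445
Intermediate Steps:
Function('u')(g) = Mul(Rational(1, 2), Pow(g, -1), Add(-3, g)) (Function('u')(g) = Mul(Add(-3, g), Pow(Mul(2, g), -1)) = Mul(Add(-3, g), Mul(Rational(1, 2), Pow(g, -1))) = Mul(Rational(1, 2), Pow(g, -1), Add(-3, g)))
Function('z')(R) = Mul(Add(-240, R), Add(R, Mul(Rational(1, 2), Pow(R, -1), Add(-3, R)))) (Function('z')(R) = Mul(Add(R, -240), Add(R, Mul(Rational(1, 2), Pow(R, -1), Add(-3, R)))) = Mul(Add(-240, R), Add(R, Mul(Rational(1, 2), Pow(R, -1), Add(-3, R)))))
Mul(-30166, Pow(Function('z')(175), -1)) = Mul(-30166, Pow(Add(Rational(-243, 2), Pow(175, 2), Mul(360, Pow(175, -1)), Mul(Rational(-479, 2), 175)), -1)) = Mul(-30166, Pow(Add(Rational(-243, 2), 30625, Mul(360, Rational(1, 175)), Rational(-83825, 2)), -1)) = Mul(-30166, Pow(Add(Rational(-243, 2), 30625, Rational(72, 35), Rational(-83825, 2)), -1)) = Mul(-30166, Pow(Rational(-399243, 35), -1)) = Mul(-30166, Rational(-35, 399243)) = Rational(1055810, 399243)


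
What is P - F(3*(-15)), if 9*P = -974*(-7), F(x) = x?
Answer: 7223/9 ≈ 802.56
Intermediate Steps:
P = 6818/9 (P = (-974*(-7))/9 = (⅑)*6818 = 6818/9 ≈ 757.56)
P - F(3*(-15)) = 6818/9 - 3*(-15) = 6818/9 - 1*(-45) = 6818/9 + 45 = 7223/9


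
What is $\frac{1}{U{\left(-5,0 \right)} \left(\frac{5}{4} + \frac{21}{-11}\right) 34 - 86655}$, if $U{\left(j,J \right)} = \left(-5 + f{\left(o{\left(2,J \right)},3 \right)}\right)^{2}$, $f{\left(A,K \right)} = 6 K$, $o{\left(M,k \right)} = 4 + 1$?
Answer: $- \frac{22}{1989727} \approx -1.1057 \cdot 10^{-5}$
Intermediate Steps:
$o{\left(M,k \right)} = 5$
$U{\left(j,J \right)} = 169$ ($U{\left(j,J \right)} = \left(-5 + 6 \cdot 3\right)^{2} = \left(-5 + 18\right)^{2} = 13^{2} = 169$)
$\frac{1}{U{\left(-5,0 \right)} \left(\frac{5}{4} + \frac{21}{-11}\right) 34 - 86655} = \frac{1}{169 \left(\frac{5}{4} + \frac{21}{-11}\right) 34 - 86655} = \frac{1}{169 \left(5 \cdot \frac{1}{4} + 21 \left(- \frac{1}{11}\right)\right) 34 - 86655} = \frac{1}{169 \left(\frac{5}{4} - \frac{21}{11}\right) 34 - 86655} = \frac{1}{169 \left(- \frac{29}{44}\right) 34 - 86655} = \frac{1}{\left(- \frac{4901}{44}\right) 34 - 86655} = \frac{1}{- \frac{83317}{22} - 86655} = \frac{1}{- \frac{1989727}{22}} = - \frac{22}{1989727}$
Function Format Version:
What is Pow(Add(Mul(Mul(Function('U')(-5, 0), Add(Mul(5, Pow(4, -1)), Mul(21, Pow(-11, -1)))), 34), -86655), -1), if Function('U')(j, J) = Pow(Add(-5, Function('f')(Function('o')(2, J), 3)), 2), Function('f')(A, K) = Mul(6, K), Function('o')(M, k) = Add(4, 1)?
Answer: Rational(-22, 1989727) ≈ -1.1057e-5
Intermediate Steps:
Function('o')(M, k) = 5
Function('U')(j, J) = 169 (Function('U')(j, J) = Pow(Add(-5, Mul(6, 3)), 2) = Pow(Add(-5, 18), 2) = Pow(13, 2) = 169)
Pow(Add(Mul(Mul(Function('U')(-5, 0), Add(Mul(5, Pow(4, -1)), Mul(21, Pow(-11, -1)))), 34), -86655), -1) = Pow(Add(Mul(Mul(169, Add(Mul(5, Pow(4, -1)), Mul(21, Pow(-11, -1)))), 34), -86655), -1) = Pow(Add(Mul(Mul(169, Add(Mul(5, Rational(1, 4)), Mul(21, Rational(-1, 11)))), 34), -86655), -1) = Pow(Add(Mul(Mul(169, Add(Rational(5, 4), Rational(-21, 11))), 34), -86655), -1) = Pow(Add(Mul(Mul(169, Rational(-29, 44)), 34), -86655), -1) = Pow(Add(Mul(Rational(-4901, 44), 34), -86655), -1) = Pow(Add(Rational(-83317, 22), -86655), -1) = Pow(Rational(-1989727, 22), -1) = Rational(-22, 1989727)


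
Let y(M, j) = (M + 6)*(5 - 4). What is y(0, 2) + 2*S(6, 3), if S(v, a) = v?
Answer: 18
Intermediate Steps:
y(M, j) = 6 + M (y(M, j) = (6 + M)*1 = 6 + M)
y(0, 2) + 2*S(6, 3) = (6 + 0) + 2*6 = 6 + 12 = 18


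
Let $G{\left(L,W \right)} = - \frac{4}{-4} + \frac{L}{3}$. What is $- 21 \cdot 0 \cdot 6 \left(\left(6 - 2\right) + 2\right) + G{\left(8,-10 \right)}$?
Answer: $\frac{11}{3} \approx 3.6667$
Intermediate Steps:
$G{\left(L,W \right)} = 1 + \frac{L}{3}$ ($G{\left(L,W \right)} = \left(-4\right) \left(- \frac{1}{4}\right) + L \frac{1}{3} = 1 + \frac{L}{3}$)
$- 21 \cdot 0 \cdot 6 \left(\left(6 - 2\right) + 2\right) + G{\left(8,-10 \right)} = - 21 \cdot 0 \cdot 6 \left(\left(6 - 2\right) + 2\right) + \left(1 + \frac{1}{3} \cdot 8\right) = - 21 \cdot 0 \left(4 + 2\right) + \left(1 + \frac{8}{3}\right) = - 21 \cdot 0 \cdot 6 + \frac{11}{3} = \left(-21\right) 0 + \frac{11}{3} = 0 + \frac{11}{3} = \frac{11}{3}$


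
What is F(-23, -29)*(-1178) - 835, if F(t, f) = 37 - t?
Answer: -71515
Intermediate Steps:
F(-23, -29)*(-1178) - 835 = (37 - 1*(-23))*(-1178) - 835 = (37 + 23)*(-1178) - 835 = 60*(-1178) - 835 = -70680 - 835 = -71515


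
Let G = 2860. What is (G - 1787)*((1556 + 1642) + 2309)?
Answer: 5909011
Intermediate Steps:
(G - 1787)*((1556 + 1642) + 2309) = (2860 - 1787)*((1556 + 1642) + 2309) = 1073*(3198 + 2309) = 1073*5507 = 5909011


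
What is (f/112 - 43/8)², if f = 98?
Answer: 81/4 ≈ 20.250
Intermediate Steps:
(f/112 - 43/8)² = (98/112 - 43/8)² = (98*(1/112) - 43*⅛)² = (7/8 - 43/8)² = (-9/2)² = 81/4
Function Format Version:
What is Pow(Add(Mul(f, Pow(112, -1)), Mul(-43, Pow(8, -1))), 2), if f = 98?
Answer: Rational(81, 4) ≈ 20.250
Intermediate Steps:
Pow(Add(Mul(f, Pow(112, -1)), Mul(-43, Pow(8, -1))), 2) = Pow(Add(Mul(98, Pow(112, -1)), Mul(-43, Pow(8, -1))), 2) = Pow(Add(Mul(98, Rational(1, 112)), Mul(-43, Rational(1, 8))), 2) = Pow(Add(Rational(7, 8), Rational(-43, 8)), 2) = Pow(Rational(-9, 2), 2) = Rational(81, 4)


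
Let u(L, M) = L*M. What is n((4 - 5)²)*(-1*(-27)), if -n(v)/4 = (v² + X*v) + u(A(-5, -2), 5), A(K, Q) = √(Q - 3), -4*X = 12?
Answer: 216 - 540*I*√5 ≈ 216.0 - 1207.5*I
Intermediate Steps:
X = -3 (X = -¼*12 = -3)
A(K, Q) = √(-3 + Q)
n(v) = -4*v² + 12*v - 20*I*√5 (n(v) = -4*((v² - 3*v) + √(-3 - 2)*5) = -4*((v² - 3*v) + √(-5)*5) = -4*((v² - 3*v) + (I*√5)*5) = -4*((v² - 3*v) + 5*I*√5) = -4*(v² - 3*v + 5*I*√5) = -4*v² + 12*v - 20*I*√5)
n((4 - 5)²)*(-1*(-27)) = (-4*(4 - 5)⁴ + 12*(4 - 5)² - 20*I*√5)*(-1*(-27)) = (-4*((-1)²)² + 12*(-1)² - 20*I*√5)*27 = (-4*1² + 12*1 - 20*I*√5)*27 = (-4*1 + 12 - 20*I*√5)*27 = (-4 + 12 - 20*I*√5)*27 = (8 - 20*I*√5)*27 = 216 - 540*I*√5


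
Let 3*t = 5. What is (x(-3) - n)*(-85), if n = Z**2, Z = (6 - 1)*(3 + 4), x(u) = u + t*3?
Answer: 103955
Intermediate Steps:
t = 5/3 (t = (1/3)*5 = 5/3 ≈ 1.6667)
x(u) = 5 + u (x(u) = u + (5/3)*3 = u + 5 = 5 + u)
Z = 35 (Z = 5*7 = 35)
n = 1225 (n = 35**2 = 1225)
(x(-3) - n)*(-85) = ((5 - 3) - 1*1225)*(-85) = (2 - 1225)*(-85) = -1223*(-85) = 103955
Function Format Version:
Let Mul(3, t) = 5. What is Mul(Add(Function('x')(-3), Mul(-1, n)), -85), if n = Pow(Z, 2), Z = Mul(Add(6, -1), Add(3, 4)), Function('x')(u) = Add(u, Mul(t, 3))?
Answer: 103955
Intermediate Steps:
t = Rational(5, 3) (t = Mul(Rational(1, 3), 5) = Rational(5, 3) ≈ 1.6667)
Function('x')(u) = Add(5, u) (Function('x')(u) = Add(u, Mul(Rational(5, 3), 3)) = Add(u, 5) = Add(5, u))
Z = 35 (Z = Mul(5, 7) = 35)
n = 1225 (n = Pow(35, 2) = 1225)
Mul(Add(Function('x')(-3), Mul(-1, n)), -85) = Mul(Add(Add(5, -3), Mul(-1, 1225)), -85) = Mul(Add(2, -1225), -85) = Mul(-1223, -85) = 103955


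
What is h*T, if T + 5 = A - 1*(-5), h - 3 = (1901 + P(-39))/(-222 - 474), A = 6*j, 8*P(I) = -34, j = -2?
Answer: -765/232 ≈ -3.2974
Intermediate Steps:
P(I) = -17/4 (P(I) = (1/8)*(-34) = -17/4)
A = -12 (A = 6*(-2) = -12)
h = 255/928 (h = 3 + (1901 - 17/4)/(-222 - 474) = 3 + (7587/4)/(-696) = 3 + (7587/4)*(-1/696) = 3 - 2529/928 = 255/928 ≈ 0.27478)
T = -12 (T = -5 + (-12 - 1*(-5)) = -5 + (-12 + 5) = -5 - 7 = -12)
h*T = (255/928)*(-12) = -765/232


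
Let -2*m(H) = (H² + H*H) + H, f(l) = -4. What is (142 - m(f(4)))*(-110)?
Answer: -17160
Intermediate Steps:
m(H) = -H² - H/2 (m(H) = -((H² + H*H) + H)/2 = -((H² + H²) + H)/2 = -(2*H² + H)/2 = -(H + 2*H²)/2 = -H² - H/2)
(142 - m(f(4)))*(-110) = (142 - (-1)*(-4)*(½ - 4))*(-110) = (142 - (-1)*(-4)*(-7)/2)*(-110) = (142 - 1*(-14))*(-110) = (142 + 14)*(-110) = 156*(-110) = -17160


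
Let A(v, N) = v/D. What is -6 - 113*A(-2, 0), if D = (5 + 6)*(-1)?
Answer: -292/11 ≈ -26.545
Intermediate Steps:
D = -11 (D = 11*(-1) = -11)
A(v, N) = -v/11 (A(v, N) = v/(-11) = v*(-1/11) = -v/11)
-6 - 113*A(-2, 0) = -6 - (-113)*(-2)/11 = -6 - 113*2/11 = -6 - 226/11 = -292/11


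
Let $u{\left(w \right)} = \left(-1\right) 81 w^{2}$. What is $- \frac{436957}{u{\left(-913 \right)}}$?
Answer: $\frac{436957}{67519089} \approx 0.0064716$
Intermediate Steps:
$u{\left(w \right)} = - 81 w^{2}$
$- \frac{436957}{u{\left(-913 \right)}} = - \frac{436957}{\left(-81\right) \left(-913\right)^{2}} = - \frac{436957}{\left(-81\right) 833569} = - \frac{436957}{-67519089} = \left(-436957\right) \left(- \frac{1}{67519089}\right) = \frac{436957}{67519089}$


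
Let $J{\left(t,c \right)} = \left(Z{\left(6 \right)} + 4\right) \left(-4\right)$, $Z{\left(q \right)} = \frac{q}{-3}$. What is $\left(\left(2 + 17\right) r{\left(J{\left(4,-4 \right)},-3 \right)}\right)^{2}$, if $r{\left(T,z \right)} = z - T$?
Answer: $9025$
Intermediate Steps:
$Z{\left(q \right)} = - \frac{q}{3}$ ($Z{\left(q \right)} = q \left(- \frac{1}{3}\right) = - \frac{q}{3}$)
$J{\left(t,c \right)} = -8$ ($J{\left(t,c \right)} = \left(\left(- \frac{1}{3}\right) 6 + 4\right) \left(-4\right) = \left(-2 + 4\right) \left(-4\right) = 2 \left(-4\right) = -8$)
$\left(\left(2 + 17\right) r{\left(J{\left(4,-4 \right)},-3 \right)}\right)^{2} = \left(\left(2 + 17\right) \left(-3 - -8\right)\right)^{2} = \left(19 \left(-3 + 8\right)\right)^{2} = \left(19 \cdot 5\right)^{2} = 95^{2} = 9025$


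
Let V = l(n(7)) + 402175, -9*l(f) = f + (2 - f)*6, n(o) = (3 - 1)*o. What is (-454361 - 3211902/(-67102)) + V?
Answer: -15741632857/301959 ≈ -52132.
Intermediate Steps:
n(o) = 2*o
l(f) = -4/3 + 5*f/9 (l(f) = -(f + (2 - f)*6)/9 = -(f + (12 - 6*f))/9 = -(12 - 5*f)/9 = -4/3 + 5*f/9)
V = 3619633/9 (V = (-4/3 + 5*(2*7)/9) + 402175 = (-4/3 + (5/9)*14) + 402175 = (-4/3 + 70/9) + 402175 = 58/9 + 402175 = 3619633/9 ≈ 4.0218e+5)
(-454361 - 3211902/(-67102)) + V = (-454361 - 3211902/(-67102)) + 3619633/9 = (-454361 - 3211902*(-1/67102)) + 3619633/9 = (-454361 + 1605951/33551) + 3619633/9 = -15242659960/33551 + 3619633/9 = -15741632857/301959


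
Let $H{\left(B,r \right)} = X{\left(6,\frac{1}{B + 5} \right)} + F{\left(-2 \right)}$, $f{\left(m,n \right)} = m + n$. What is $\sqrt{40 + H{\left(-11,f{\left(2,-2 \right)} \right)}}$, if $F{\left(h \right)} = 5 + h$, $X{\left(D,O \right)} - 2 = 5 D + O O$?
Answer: $\frac{\sqrt{2701}}{6} \approx 8.6619$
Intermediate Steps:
$X{\left(D,O \right)} = 2 + O^{2} + 5 D$ ($X{\left(D,O \right)} = 2 + \left(5 D + O O\right) = 2 + \left(5 D + O^{2}\right) = 2 + \left(O^{2} + 5 D\right) = 2 + O^{2} + 5 D$)
$H{\left(B,r \right)} = 35 + \frac{1}{\left(5 + B\right)^{2}}$ ($H{\left(B,r \right)} = \left(2 + \left(\frac{1}{B + 5}\right)^{2} + 5 \cdot 6\right) + \left(5 - 2\right) = \left(2 + \left(\frac{1}{5 + B}\right)^{2} + 30\right) + 3 = \left(2 + \frac{1}{\left(5 + B\right)^{2}} + 30\right) + 3 = \left(32 + \frac{1}{\left(5 + B\right)^{2}}\right) + 3 = 35 + \frac{1}{\left(5 + B\right)^{2}}$)
$\sqrt{40 + H{\left(-11,f{\left(2,-2 \right)} \right)}} = \sqrt{40 + \left(35 + \frac{1}{\left(5 - 11\right)^{2}}\right)} = \sqrt{40 + \left(35 + \frac{1}{36}\right)} = \sqrt{40 + \frac{1261}{36}} = \sqrt{\frac{2701}{36}} = \frac{\sqrt{2701}}{6}$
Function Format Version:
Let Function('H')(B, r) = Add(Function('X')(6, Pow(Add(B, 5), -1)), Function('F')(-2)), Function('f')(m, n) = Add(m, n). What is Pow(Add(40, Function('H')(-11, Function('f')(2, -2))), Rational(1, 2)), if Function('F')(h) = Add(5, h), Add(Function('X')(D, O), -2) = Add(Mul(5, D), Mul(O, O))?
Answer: Mul(Rational(1, 6), Pow(2701, Rational(1, 2))) ≈ 8.6619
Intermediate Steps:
Function('X')(D, O) = Add(2, Pow(O, 2), Mul(5, D)) (Function('X')(D, O) = Add(2, Add(Mul(5, D), Mul(O, O))) = Add(2, Add(Mul(5, D), Pow(O, 2))) = Add(2, Add(Pow(O, 2), Mul(5, D))) = Add(2, Pow(O, 2), Mul(5, D)))
Function('H')(B, r) = Add(35, Pow(Add(5, B), -2)) (Function('H')(B, r) = Add(Add(2, Pow(Pow(Add(B, 5), -1), 2), Mul(5, 6)), Add(5, -2)) = Add(Add(2, Pow(Pow(Add(5, B), -1), 2), 30), 3) = Add(Add(2, Pow(Add(5, B), -2), 30), 3) = Add(Add(32, Pow(Add(5, B), -2)), 3) = Add(35, Pow(Add(5, B), -2)))
Pow(Add(40, Function('H')(-11, Function('f')(2, -2))), Rational(1, 2)) = Pow(Add(40, Add(35, Pow(Add(5, -11), -2))), Rational(1, 2)) = Pow(Add(40, Add(35, Pow(-6, -2))), Rational(1, 2)) = Pow(Add(40, Add(35, Rational(1, 36))), Rational(1, 2)) = Pow(Add(40, Rational(1261, 36)), Rational(1, 2)) = Pow(Rational(2701, 36), Rational(1, 2)) = Mul(Rational(1, 6), Pow(2701, Rational(1, 2)))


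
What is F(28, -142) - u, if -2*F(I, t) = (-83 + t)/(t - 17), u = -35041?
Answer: 3714271/106 ≈ 35040.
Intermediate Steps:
F(I, t) = -(-83 + t)/(2*(-17 + t)) (F(I, t) = -(-83 + t)/(2*(t - 17)) = -(-83 + t)/(2*(-17 + t)))
F(28, -142) - u = (83 - 1*(-142))/(2*(-17 - 142)) - 1*(-35041) = (½)*(83 + 142)/(-159) + 35041 = (½)*(-1/159)*225 + 35041 = -75/106 + 35041 = 3714271/106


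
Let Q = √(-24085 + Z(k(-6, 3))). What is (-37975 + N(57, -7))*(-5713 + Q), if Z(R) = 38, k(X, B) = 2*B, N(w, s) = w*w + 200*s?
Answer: 206387838 - 36126*I*√24047 ≈ 2.0639e+8 - 5.6021e+6*I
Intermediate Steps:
N(w, s) = w² + 200*s
Q = I*√24047 (Q = √(-24085 + 38) = √(-24047) = I*√24047 ≈ 155.07*I)
(-37975 + N(57, -7))*(-5713 + Q) = (-37975 + (57² + 200*(-7)))*(-5713 + I*√24047) = (-37975 + (3249 - 1400))*(-5713 + I*√24047) = (-37975 + 1849)*(-5713 + I*√24047) = -36126*(-5713 + I*√24047) = 206387838 - 36126*I*√24047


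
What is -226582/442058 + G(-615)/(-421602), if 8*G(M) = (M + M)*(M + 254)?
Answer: -80042200721/124248357944 ≈ -0.64421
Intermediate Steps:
G(M) = M*(254 + M)/4 (G(M) = ((M + M)*(M + 254))/8 = ((2*M)*(254 + M))/8 = (2*M*(254 + M))/8 = M*(254 + M)/4)
-226582/442058 + G(-615)/(-421602) = -226582/442058 + ((¼)*(-615)*(254 - 615))/(-421602) = -226582*1/442058 + ((¼)*(-615)*(-361))*(-1/421602) = -113291/221029 + (222015/4)*(-1/421602) = -113291/221029 - 74005/562136 = -80042200721/124248357944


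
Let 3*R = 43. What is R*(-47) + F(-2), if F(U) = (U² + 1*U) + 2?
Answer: -2009/3 ≈ -669.67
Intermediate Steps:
R = 43/3 (R = (⅓)*43 = 43/3 ≈ 14.333)
F(U) = 2 + U + U² (F(U) = (U² + U) + 2 = (U + U²) + 2 = 2 + U + U²)
R*(-47) + F(-2) = (43/3)*(-47) + (2 - 2 + (-2)²) = -2021/3 + (2 - 2 + 4) = -2021/3 + 4 = -2009/3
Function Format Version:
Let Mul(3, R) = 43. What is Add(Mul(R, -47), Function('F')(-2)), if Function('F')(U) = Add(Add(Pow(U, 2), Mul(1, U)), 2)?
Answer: Rational(-2009, 3) ≈ -669.67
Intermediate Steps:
R = Rational(43, 3) (R = Mul(Rational(1, 3), 43) = Rational(43, 3) ≈ 14.333)
Function('F')(U) = Add(2, U, Pow(U, 2)) (Function('F')(U) = Add(Add(Pow(U, 2), U), 2) = Add(Add(U, Pow(U, 2)), 2) = Add(2, U, Pow(U, 2)))
Add(Mul(R, -47), Function('F')(-2)) = Add(Mul(Rational(43, 3), -47), Add(2, -2, Pow(-2, 2))) = Add(Rational(-2021, 3), Add(2, -2, 4)) = Add(Rational(-2021, 3), 4) = Rational(-2009, 3)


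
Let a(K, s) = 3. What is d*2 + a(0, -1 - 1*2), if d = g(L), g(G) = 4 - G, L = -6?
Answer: 23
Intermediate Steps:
d = 10 (d = 4 - 1*(-6) = 4 + 6 = 10)
d*2 + a(0, -1 - 1*2) = 10*2 + 3 = 20 + 3 = 23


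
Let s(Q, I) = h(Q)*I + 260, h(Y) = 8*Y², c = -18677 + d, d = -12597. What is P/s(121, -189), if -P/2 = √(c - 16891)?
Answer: 13*I*√285/11068466 ≈ 1.9828e-5*I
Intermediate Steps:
c = -31274 (c = -18677 - 12597 = -31274)
P = -26*I*√285 (P = -2*√(-31274 - 16891) = -26*I*√285 ≈ -438.93*I)
s(Q, I) = 260 + 8*I*Q² (s(Q, I) = (8*Q²)*I + 260 = 8*I*Q² + 260 = 260 + 8*I*Q²)
P/s(121, -189) = (-26*I*√285)/(260 + 8*(-189)*121²) = (-26*I*√285)/(260 + 8*(-189)*14641) = (-26*I*√285)/(260 - 22137192) = -26*I*√285/(-22136932) = -26*I*√285*(-1/22136932) = 13*I*√285/11068466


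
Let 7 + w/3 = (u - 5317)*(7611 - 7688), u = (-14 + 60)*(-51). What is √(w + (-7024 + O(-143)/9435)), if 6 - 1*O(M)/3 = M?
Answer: √17438945774305/3145 ≈ 1327.8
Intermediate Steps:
O(M) = 18 - 3*M
u = -2346 (u = 46*(-51) = -2346)
w = 1770132 (w = -21 + 3*((-2346 - 5317)*(7611 - 7688)) = -21 + 3*(-7663*(-77)) = -21 + 3*590051 = -21 + 1770153 = 1770132)
√(w + (-7024 + O(-143)/9435)) = √(1770132 + (-7024 + (18 - 3*(-143))/9435)) = √(1770132 + (-7024 + (18 + 429)*(1/9435))) = √(1770132 + (-7024 + 447*(1/9435))) = √(1770132 + (-7024 + 149/3145)) = √(1770132 - 22090331/3145) = √(5544974809/3145) = √17438945774305/3145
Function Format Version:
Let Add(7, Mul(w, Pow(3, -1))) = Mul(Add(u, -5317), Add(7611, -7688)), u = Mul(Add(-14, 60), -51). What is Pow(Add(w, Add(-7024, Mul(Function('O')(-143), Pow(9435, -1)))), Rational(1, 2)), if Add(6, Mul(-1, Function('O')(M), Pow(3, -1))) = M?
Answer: Mul(Rational(1, 3145), Pow(17438945774305, Rational(1, 2))) ≈ 1327.8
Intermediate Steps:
Function('O')(M) = Add(18, Mul(-3, M))
u = -2346 (u = Mul(46, -51) = -2346)
w = 1770132 (w = Add(-21, Mul(3, Mul(Add(-2346, -5317), Add(7611, -7688)))) = Add(-21, Mul(3, Mul(-7663, -77))) = Add(-21, Mul(3, 590051)) = Add(-21, 1770153) = 1770132)
Pow(Add(w, Add(-7024, Mul(Function('O')(-143), Pow(9435, -1)))), Rational(1, 2)) = Pow(Add(1770132, Add(-7024, Mul(Add(18, Mul(-3, -143)), Pow(9435, -1)))), Rational(1, 2)) = Pow(Add(1770132, Add(-7024, Mul(Add(18, 429), Rational(1, 9435)))), Rational(1, 2)) = Pow(Add(1770132, Add(-7024, Mul(447, Rational(1, 9435)))), Rational(1, 2)) = Pow(Add(1770132, Add(-7024, Rational(149, 3145))), Rational(1, 2)) = Pow(Add(1770132, Rational(-22090331, 3145)), Rational(1, 2)) = Pow(Rational(5544974809, 3145), Rational(1, 2)) = Mul(Rational(1, 3145), Pow(17438945774305, Rational(1, 2)))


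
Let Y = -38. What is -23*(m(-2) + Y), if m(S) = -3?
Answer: 943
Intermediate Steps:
-23*(m(-2) + Y) = -23*(-3 - 38) = -23*(-41) = 943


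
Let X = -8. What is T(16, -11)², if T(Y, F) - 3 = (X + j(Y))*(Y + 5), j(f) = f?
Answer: 29241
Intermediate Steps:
T(Y, F) = 3 + (-8 + Y)*(5 + Y) (T(Y, F) = 3 + (-8 + Y)*(Y + 5) = 3 + (-8 + Y)*(5 + Y))
T(16, -11)² = (-37 + 16² - 3*16)² = (-37 + 256 - 48)² = 171² = 29241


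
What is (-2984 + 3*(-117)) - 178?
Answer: -3513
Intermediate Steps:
(-2984 + 3*(-117)) - 178 = (-2984 - 351) - 178 = -3335 - 178 = -3513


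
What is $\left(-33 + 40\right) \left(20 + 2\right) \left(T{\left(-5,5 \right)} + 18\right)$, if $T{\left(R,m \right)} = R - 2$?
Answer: $1694$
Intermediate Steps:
$T{\left(R,m \right)} = -2 + R$ ($T{\left(R,m \right)} = R - 2 = -2 + R$)
$\left(-33 + 40\right) \left(20 + 2\right) \left(T{\left(-5,5 \right)} + 18\right) = \left(-33 + 40\right) \left(20 + 2\right) \left(\left(-2 - 5\right) + 18\right) = 7 \cdot 22 \left(-7 + 18\right) = 7 \cdot 22 \cdot 11 = 7 \cdot 242 = 1694$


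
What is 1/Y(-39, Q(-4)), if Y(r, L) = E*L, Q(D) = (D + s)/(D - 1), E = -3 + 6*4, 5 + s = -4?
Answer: 5/273 ≈ 0.018315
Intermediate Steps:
s = -9 (s = -5 - 4 = -9)
E = 21 (E = -3 + 24 = 21)
Q(D) = (-9 + D)/(-1 + D) (Q(D) = (D - 9)/(D - 1) = (-9 + D)/(-1 + D))
Y(r, L) = 21*L
1/Y(-39, Q(-4)) = 1/(21*((-9 - 4)/(-1 - 4))) = 1/(21*(-13/(-5))) = 1/(21*(-⅕*(-13))) = 1/(21*(13/5)) = 1/(273/5) = 5/273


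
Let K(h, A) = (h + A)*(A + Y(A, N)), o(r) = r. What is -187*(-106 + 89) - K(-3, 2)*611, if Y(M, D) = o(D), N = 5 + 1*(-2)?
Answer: 6234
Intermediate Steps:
N = 3 (N = 5 - 2 = 3)
Y(M, D) = D
K(h, A) = (3 + A)*(A + h) (K(h, A) = (h + A)*(A + 3) = (A + h)*(3 + A) = (3 + A)*(A + h))
-187*(-106 + 89) - K(-3, 2)*611 = -187*(-106 + 89) - (2² + 3*2 + 3*(-3) + 2*(-3))*611 = -187*(-17) - (4 + 6 - 9 - 6)*611 = 3179 - (-5)*611 = 3179 - 1*(-3055) = 3179 + 3055 = 6234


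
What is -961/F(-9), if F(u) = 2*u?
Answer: 961/18 ≈ 53.389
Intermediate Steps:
-961/F(-9) = -961/(2*(-9)) = -961/(-18) = -961*(-1/18) = 961/18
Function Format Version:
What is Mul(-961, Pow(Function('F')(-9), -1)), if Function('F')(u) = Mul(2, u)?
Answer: Rational(961, 18) ≈ 53.389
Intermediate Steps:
Mul(-961, Pow(Function('F')(-9), -1)) = Mul(-961, Pow(Mul(2, -9), -1)) = Mul(-961, Pow(-18, -1)) = Mul(-961, Rational(-1, 18)) = Rational(961, 18)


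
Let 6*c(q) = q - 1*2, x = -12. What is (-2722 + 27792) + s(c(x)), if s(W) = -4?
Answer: 25066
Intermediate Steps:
c(q) = -⅓ + q/6 (c(q) = (q - 1*2)/6 = (q - 2)/6 = (-2 + q)/6 = -⅓ + q/6)
(-2722 + 27792) + s(c(x)) = (-2722 + 27792) - 4 = 25070 - 4 = 25066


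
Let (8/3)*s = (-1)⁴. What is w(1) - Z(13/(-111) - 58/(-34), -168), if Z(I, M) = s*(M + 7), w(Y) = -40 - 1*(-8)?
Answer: 227/8 ≈ 28.375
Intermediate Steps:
s = 3/8 (s = (3/8)*(-1)⁴ = (3/8)*1 = 3/8 ≈ 0.37500)
w(Y) = -32 (w(Y) = -40 + 8 = -32)
Z(I, M) = 21/8 + 3*M/8 (Z(I, M) = 3*(M + 7)/8 = 3*(7 + M)/8 = 21/8 + 3*M/8)
w(1) - Z(13/(-111) - 58/(-34), -168) = -32 - (21/8 + (3/8)*(-168)) = -32 - (21/8 - 63) = -32 - 1*(-483/8) = -32 + 483/8 = 227/8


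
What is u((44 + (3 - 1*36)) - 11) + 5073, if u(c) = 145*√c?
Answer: 5073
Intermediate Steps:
u((44 + (3 - 1*36)) - 11) + 5073 = 145*√((44 + (3 - 1*36)) - 11) + 5073 = 145*√((44 + (3 - 36)) - 11) + 5073 = 145*√((44 - 33) - 11) + 5073 = 145*√(11 - 11) + 5073 = 145*√0 + 5073 = 145*0 + 5073 = 0 + 5073 = 5073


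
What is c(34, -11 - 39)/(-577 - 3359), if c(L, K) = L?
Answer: -17/1968 ≈ -0.0086382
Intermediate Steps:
c(34, -11 - 39)/(-577 - 3359) = 34/(-577 - 3359) = 34/(-3936) = 34*(-1/3936) = -17/1968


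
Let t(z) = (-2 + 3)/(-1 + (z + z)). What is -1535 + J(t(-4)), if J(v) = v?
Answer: -13816/9 ≈ -1535.1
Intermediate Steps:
t(z) = 1/(-1 + 2*z)
-1535 + J(t(-4)) = -1535 + 1/(-1 + 2*(-4)) = -1535 + 1/(-1 - 8) = -1535 + 1/(-9) = -1535 - ⅑ = -13816/9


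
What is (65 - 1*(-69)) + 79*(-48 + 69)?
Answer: 1793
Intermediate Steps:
(65 - 1*(-69)) + 79*(-48 + 69) = (65 + 69) + 79*21 = 134 + 1659 = 1793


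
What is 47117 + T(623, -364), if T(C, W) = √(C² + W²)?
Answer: 47117 + 175*√17 ≈ 47839.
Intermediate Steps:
47117 + T(623, -364) = 47117 + √(623² + (-364)²) = 47117 + √(388129 + 132496) = 47117 + √520625 = 47117 + 175*√17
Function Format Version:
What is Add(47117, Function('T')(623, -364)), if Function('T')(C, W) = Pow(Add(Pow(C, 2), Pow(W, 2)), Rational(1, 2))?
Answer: Add(47117, Mul(175, Pow(17, Rational(1, 2)))) ≈ 47839.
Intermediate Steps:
Add(47117, Function('T')(623, -364)) = Add(47117, Pow(Add(Pow(623, 2), Pow(-364, 2)), Rational(1, 2))) = Add(47117, Pow(Add(388129, 132496), Rational(1, 2))) = Add(47117, Pow(520625, Rational(1, 2))) = Add(47117, Mul(175, Pow(17, Rational(1, 2))))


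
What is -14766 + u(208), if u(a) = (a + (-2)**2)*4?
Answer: -13918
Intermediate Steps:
u(a) = 16 + 4*a (u(a) = (a + 4)*4 = (4 + a)*4 = 16 + 4*a)
-14766 + u(208) = -14766 + (16 + 4*208) = -14766 + (16 + 832) = -14766 + 848 = -13918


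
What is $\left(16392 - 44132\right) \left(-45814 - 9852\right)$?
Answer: $1544174840$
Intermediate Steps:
$\left(16392 - 44132\right) \left(-45814 - 9852\right) = \left(-27740\right) \left(-55666\right) = 1544174840$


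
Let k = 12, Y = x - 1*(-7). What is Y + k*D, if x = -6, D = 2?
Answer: 25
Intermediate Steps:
Y = 1 (Y = -6 - 1*(-7) = -6 + 7 = 1)
Y + k*D = 1 + 12*2 = 1 + 24 = 25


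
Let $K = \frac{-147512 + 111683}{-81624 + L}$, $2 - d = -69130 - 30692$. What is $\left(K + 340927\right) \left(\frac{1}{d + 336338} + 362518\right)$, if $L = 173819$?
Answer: $\frac{2484938677255804817156}{20105977795} \approx 1.2359 \cdot 10^{11}$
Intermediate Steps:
$d = 99824$ ($d = 2 - \left(-69130 - 30692\right) = 2 - -99822 = 2 + 99822 = 99824$)
$K = - \frac{35829}{92195}$ ($K = \frac{-147512 + 111683}{-81624 + 173819} = - \frac{35829}{92195} \approx -0.38862$)
$\left(K + 340927\right) \left(\frac{1}{d + 336338} + 362518\right) = \left(- \frac{35829}{92195} + 340927\right) \left(\frac{1}{99824 + 336338} + 362518\right) = \frac{31431728936 \left(\frac{1}{436162} + 362518\right)}{92195} = \frac{31431728936}{92195} \cdot \frac{158116575917}{436162} = \frac{2484938677255804817156}{20105977795}$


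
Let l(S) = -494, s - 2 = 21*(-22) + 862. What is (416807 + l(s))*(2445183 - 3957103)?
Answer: -629431950960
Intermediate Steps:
s = 402 (s = 2 + (21*(-22) + 862) = 2 + (-462 + 862) = 2 + 400 = 402)
(416807 + l(s))*(2445183 - 3957103) = (416807 - 494)*(2445183 - 3957103) = 416313*(-1511920) = -629431950960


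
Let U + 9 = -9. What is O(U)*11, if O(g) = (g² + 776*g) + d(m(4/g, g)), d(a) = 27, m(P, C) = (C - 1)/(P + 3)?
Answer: -149787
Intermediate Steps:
U = -18 (U = -9 - 9 = -18)
m(P, C) = (-1 + C)/(3 + P)
O(g) = 27 + g² + 776*g (O(g) = (g² + 776*g) + 27 = 27 + g² + 776*g)
O(U)*11 = (27 + (-18)² + 776*(-18))*11 = (27 + 324 - 13968)*11 = -13617*11 = -149787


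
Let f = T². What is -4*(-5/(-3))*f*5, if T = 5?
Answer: -2500/3 ≈ -833.33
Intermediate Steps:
f = 25 (f = 5² = 25)
-4*(-5/(-3))*f*5 = -4*-5/(-3)*25*5 = -4*-5*(-⅓)*25*5 = -4*(5/3)*25*5 = -500*5/3 = -4*625/3 = -2500/3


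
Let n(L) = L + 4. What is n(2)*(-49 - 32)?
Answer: -486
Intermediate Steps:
n(L) = 4 + L
n(2)*(-49 - 32) = (4 + 2)*(-49 - 32) = 6*(-81) = -486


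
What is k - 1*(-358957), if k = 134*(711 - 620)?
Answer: 371151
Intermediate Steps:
k = 12194 (k = 134*91 = 12194)
k - 1*(-358957) = 12194 - 1*(-358957) = 12194 + 358957 = 371151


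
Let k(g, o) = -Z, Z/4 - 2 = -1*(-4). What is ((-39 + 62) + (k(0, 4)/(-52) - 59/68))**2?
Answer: 398920729/781456 ≈ 510.48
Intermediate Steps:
Z = 24 (Z = 8 + 4*(-1*(-4)) = 8 + 4*4 = 8 + 16 = 24)
k(g, o) = -24 (k(g, o) = -1*24 = -24)
((-39 + 62) + (k(0, 4)/(-52) - 59/68))**2 = ((-39 + 62) + (-24/(-52) - 59/68))**2 = (23 + (-24*(-1/52) - 59*1/68))**2 = (23 + (6/13 - 59/68))**2 = (23 - 359/884)**2 = (19973/884)**2 = 398920729/781456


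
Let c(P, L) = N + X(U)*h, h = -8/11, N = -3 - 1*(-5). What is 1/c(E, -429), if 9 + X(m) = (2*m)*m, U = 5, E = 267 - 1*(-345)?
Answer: -11/306 ≈ -0.035948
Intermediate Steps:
N = 2 (N = -3 + 5 = 2)
E = 612 (E = 267 + 345 = 612)
X(m) = -9 + 2*m**2 (X(m) = -9 + (2*m)*m = -9 + 2*m**2)
h = -8/11 (h = -8*1/11 = -8/11 ≈ -0.72727)
c(P, L) = -306/11 (c(P, L) = 2 + (-9 + 2*5**2)*(-8/11) = 2 + (-9 + 2*25)*(-8/11) = 2 + (-9 + 50)*(-8/11) = 2 + 41*(-8/11) = 2 - 328/11 = -306/11)
1/c(E, -429) = 1/(-306/11) = -11/306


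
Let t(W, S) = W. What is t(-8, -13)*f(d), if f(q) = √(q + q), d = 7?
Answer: -8*√14 ≈ -29.933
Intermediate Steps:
f(q) = √2*√q (f(q) = √(2*q) = √2*√q)
t(-8, -13)*f(d) = -8*√2*√7 = -8*√14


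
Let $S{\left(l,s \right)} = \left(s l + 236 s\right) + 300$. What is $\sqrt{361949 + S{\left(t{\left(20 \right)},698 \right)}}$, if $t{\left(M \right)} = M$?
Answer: $\sqrt{540937} \approx 735.48$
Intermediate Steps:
$S{\left(l,s \right)} = 300 + 236 s + l s$ ($S{\left(l,s \right)} = \left(l s + 236 s\right) + 300 = \left(236 s + l s\right) + 300 = 300 + 236 s + l s$)
$\sqrt{361949 + S{\left(t{\left(20 \right)},698 \right)}} = \sqrt{361949 + \left(300 + 236 \cdot 698 + 20 \cdot 698\right)} = \sqrt{361949 + \left(300 + 164728 + 13960\right)} = \sqrt{361949 + 178988} = \sqrt{540937}$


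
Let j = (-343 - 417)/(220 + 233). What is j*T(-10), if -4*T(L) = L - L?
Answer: 0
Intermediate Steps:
T(L) = 0 (T(L) = -(L - L)/4 = -¼*0 = 0)
j = -760/453 ≈ -1.6777
j*T(-10) = -760/453*0 = 0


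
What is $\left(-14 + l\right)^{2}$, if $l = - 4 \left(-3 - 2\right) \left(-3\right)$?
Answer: $5476$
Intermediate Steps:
$l = -60$ ($l = - 4 \left(\left(-5\right) \left(-3\right)\right) = \left(-4\right) 15 = -60$)
$\left(-14 + l\right)^{2} = \left(-14 - 60\right)^{2} = \left(-74\right)^{2} = 5476$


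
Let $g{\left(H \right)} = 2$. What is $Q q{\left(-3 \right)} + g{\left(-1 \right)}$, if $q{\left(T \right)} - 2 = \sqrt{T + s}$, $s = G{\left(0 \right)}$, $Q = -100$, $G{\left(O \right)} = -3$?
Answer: $-198 - 100 i \sqrt{6} \approx -198.0 - 244.95 i$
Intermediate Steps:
$s = -3$
$q{\left(T \right)} = 2 + \sqrt{-3 + T}$ ($q{\left(T \right)} = 2 + \sqrt{T - 3} = 2 + \sqrt{-3 + T}$)
$Q q{\left(-3 \right)} + g{\left(-1 \right)} = - 100 \left(2 + \sqrt{-3 - 3}\right) + 2 = - 100 \left(2 + \sqrt{-6}\right) + 2 = - 100 \left(2 + i \sqrt{6}\right) + 2 = \left(-200 - 100 i \sqrt{6}\right) + 2 = -198 - 100 i \sqrt{6}$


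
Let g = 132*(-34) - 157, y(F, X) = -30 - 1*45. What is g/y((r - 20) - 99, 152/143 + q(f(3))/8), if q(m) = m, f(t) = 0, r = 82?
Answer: 929/15 ≈ 61.933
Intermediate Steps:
y(F, X) = -75 (y(F, X) = -30 - 45 = -75)
g = -4645 (g = -4488 - 157 = -4645)
g/y((r - 20) - 99, 152/143 + q(f(3))/8) = -4645/(-75) = -4645*(-1/75) = 929/15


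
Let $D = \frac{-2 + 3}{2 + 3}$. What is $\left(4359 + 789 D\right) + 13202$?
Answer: $\frac{88594}{5} \approx 17719.0$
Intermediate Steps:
$D = \frac{1}{5}$ ($D = 1 \cdot \frac{1}{5} = \frac{1}{5} \approx 0.2$)
$\left(4359 + 789 D\right) + 13202 = \left(4359 + 789 \cdot \frac{1}{5}\right) + 13202 = \left(4359 + \frac{789}{5}\right) + 13202 = \frac{22584}{5} + 13202 = \frac{88594}{5}$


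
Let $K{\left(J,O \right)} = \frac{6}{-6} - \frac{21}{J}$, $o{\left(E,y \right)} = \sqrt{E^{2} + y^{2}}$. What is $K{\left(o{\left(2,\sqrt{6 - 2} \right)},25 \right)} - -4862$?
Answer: $4861 - \frac{21 \sqrt{2}}{4} \approx 4853.6$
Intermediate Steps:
$K{\left(J,O \right)} = -1 - \frac{21}{J}$ ($K{\left(J,O \right)} = 6 \left(- \frac{1}{6}\right) - \frac{21}{J} = -1 - \frac{21}{J}$)
$K{\left(o{\left(2,\sqrt{6 - 2} \right)},25 \right)} - -4862 = \frac{-21 - \sqrt{2^{2} + \left(\sqrt{6 - 2}\right)^{2}}}{\sqrt{2^{2} + \left(\sqrt{6 - 2}\right)^{2}}} - -4862 = \frac{-21 - \sqrt{4 + \left(\sqrt{4}\right)^{2}}}{\sqrt{4 + \left(\sqrt{4}\right)^{2}}} + 4862 = \frac{-21 - \sqrt{4 + 2^{2}}}{\sqrt{4 + 2^{2}}} + 4862 = \frac{-21 - \sqrt{4 + 4}}{\sqrt{4 + 4}} + 4862 = \frac{-21 - \sqrt{8}}{\sqrt{8}} + 4862 = \frac{-21 - 2 \sqrt{2}}{2 \sqrt{2}} + 4862 = \frac{\sqrt{2}}{4} \left(-21 - 2 \sqrt{2}\right) + 4862 = \frac{\sqrt{2} \left(-21 - 2 \sqrt{2}\right)}{4} + 4862 = 4862 + \frac{\sqrt{2} \left(-21 - 2 \sqrt{2}\right)}{4}$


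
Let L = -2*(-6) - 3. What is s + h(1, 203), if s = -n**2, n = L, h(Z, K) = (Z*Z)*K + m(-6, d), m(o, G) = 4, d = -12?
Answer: 126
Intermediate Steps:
L = 9 (L = 12 - 3 = 9)
h(Z, K) = 4 + K*Z**2 (h(Z, K) = (Z*Z)*K + 4 = Z**2*K + 4 = K*Z**2 + 4 = 4 + K*Z**2)
n = 9
s = -81 (s = -1*9**2 = -1*81 = -81)
s + h(1, 203) = -81 + (4 + 203*1**2) = -81 + (4 + 203*1) = -81 + (4 + 203) = -81 + 207 = 126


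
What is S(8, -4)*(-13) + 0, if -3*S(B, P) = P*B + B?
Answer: -104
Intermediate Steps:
S(B, P) = -B/3 - B*P/3 (S(B, P) = -(P*B + B)/3 = -(B*P + B)/3 = -(B + B*P)/3 = -B/3 - B*P/3)
S(8, -4)*(-13) + 0 = -⅓*8*(1 - 4)*(-13) + 0 = -⅓*8*(-3)*(-13) + 0 = 8*(-13) + 0 = -104 + 0 = -104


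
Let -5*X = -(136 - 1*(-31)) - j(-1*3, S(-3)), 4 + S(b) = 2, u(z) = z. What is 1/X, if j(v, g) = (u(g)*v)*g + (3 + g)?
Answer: 5/156 ≈ 0.032051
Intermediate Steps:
S(b) = -2 (S(b) = -4 + 2 = -2)
j(v, g) = 3 + g + v*g² (j(v, g) = (g*v)*g + (3 + g) = v*g² + (3 + g) = 3 + g + v*g²)
X = 156/5 (X = -(-(136 - 1*(-31)) - (3 - 2 - 1*3*(-2)²))/5 = -(-(136 + 31) - (3 - 2 - 3*4))/5 = -(-1*167 - (3 - 2 - 12))/5 = -(-167 - 1*(-11))/5 = -(-167 + 11)/5 = -⅕*(-156) = 156/5 ≈ 31.200)
1/X = 1/(156/5) = 5/156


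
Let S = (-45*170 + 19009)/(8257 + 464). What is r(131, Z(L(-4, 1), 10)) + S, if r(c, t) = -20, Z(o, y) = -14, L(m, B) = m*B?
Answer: -163061/8721 ≈ -18.698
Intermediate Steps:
L(m, B) = B*m
S = 11359/8721 (S = (-7650 + 19009)/8721 = 11359*(1/8721) = 11359/8721 ≈ 1.3025)
r(131, Z(L(-4, 1), 10)) + S = -20 + 11359/8721 = -163061/8721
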